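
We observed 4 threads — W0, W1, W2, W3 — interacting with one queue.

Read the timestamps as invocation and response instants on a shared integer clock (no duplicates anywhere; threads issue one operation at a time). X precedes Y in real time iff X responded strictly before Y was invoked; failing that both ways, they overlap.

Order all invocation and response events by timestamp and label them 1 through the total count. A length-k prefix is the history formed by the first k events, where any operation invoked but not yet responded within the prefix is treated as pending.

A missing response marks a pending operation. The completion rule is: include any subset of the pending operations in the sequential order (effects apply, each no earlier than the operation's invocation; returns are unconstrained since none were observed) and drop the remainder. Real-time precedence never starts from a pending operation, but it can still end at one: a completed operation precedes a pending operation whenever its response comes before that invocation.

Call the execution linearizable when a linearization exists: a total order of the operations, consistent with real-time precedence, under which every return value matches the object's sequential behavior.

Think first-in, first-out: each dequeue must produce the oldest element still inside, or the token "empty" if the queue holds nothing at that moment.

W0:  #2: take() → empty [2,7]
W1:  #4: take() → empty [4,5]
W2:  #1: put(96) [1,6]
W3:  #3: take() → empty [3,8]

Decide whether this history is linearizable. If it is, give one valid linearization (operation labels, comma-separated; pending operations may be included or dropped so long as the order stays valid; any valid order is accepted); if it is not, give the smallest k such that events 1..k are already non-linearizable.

step 1: #2 take() → empty — queue <>
step 2: #3 take() → empty — queue <>
step 3: #4 take() → empty — queue <>
step 4: #1 put(96) — queue <96>

linearizable — witness: #2, #3, #4, #1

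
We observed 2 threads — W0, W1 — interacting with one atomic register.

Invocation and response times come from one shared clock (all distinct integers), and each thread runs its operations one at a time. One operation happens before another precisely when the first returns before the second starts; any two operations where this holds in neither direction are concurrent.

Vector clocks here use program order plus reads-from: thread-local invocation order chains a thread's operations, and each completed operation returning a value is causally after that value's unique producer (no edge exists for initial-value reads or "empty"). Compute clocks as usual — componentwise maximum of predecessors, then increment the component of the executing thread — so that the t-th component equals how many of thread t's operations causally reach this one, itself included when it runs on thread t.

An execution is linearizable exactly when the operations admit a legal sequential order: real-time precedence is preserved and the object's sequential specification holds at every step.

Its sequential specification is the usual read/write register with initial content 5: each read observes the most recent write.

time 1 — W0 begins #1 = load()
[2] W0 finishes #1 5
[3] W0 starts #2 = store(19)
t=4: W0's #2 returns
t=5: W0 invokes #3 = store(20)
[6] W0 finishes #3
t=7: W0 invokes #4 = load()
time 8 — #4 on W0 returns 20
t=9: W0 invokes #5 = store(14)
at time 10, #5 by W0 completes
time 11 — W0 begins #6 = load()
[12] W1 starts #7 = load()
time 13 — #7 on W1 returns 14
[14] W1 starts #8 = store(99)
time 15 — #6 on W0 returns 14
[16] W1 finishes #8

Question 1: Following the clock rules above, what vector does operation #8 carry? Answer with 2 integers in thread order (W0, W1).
(5, 2)

invoked at 1, #1 has no predecessors; its own W0 bump gives (1, 0)
VC(#2, invoked at 3): max of VC(#1)=(1, 0), then +1 on thread W0 → (2, 0)
VC(#3, invoked at 5): max of VC(#2)=(2, 0), then +1 on thread W0 → (3, 0)
VC(#4, invoked at 7): max of VC(#3)=(3, 0), then +1 on thread W0 → (4, 0)
VC(#5, invoked at 9): max of VC(#4)=(4, 0), then +1 on thread W0 → (5, 0)
VC(#7, invoked at 12): max of VC(#5)=(5, 0), then +1 on thread W1 → (5, 1)
VC(#6, invoked at 11): max of VC(#5)=(5, 0), then +1 on thread W0 → (6, 0)
VC(#8, invoked at 14): max of VC(#7)=(5, 1), then +1 on thread W1 → (5, 2)
target: VC(#8) = (5, 2)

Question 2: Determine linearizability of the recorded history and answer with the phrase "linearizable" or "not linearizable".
linearizable

a witness: #1, #2, #3, #4, #5, #6, #7, #8
after step 1 (#1 load() → 5): value 5
after step 2 (#2 store(19)): value 19
after step 3 (#3 store(20)): value 20
after step 4 (#4 load() → 20): value 20
after step 5 (#5 store(14)): value 14
after step 6 (#6 load() → 14): value 14
after step 7 (#7 load() → 14): value 14
after step 8 (#8 store(99)): value 99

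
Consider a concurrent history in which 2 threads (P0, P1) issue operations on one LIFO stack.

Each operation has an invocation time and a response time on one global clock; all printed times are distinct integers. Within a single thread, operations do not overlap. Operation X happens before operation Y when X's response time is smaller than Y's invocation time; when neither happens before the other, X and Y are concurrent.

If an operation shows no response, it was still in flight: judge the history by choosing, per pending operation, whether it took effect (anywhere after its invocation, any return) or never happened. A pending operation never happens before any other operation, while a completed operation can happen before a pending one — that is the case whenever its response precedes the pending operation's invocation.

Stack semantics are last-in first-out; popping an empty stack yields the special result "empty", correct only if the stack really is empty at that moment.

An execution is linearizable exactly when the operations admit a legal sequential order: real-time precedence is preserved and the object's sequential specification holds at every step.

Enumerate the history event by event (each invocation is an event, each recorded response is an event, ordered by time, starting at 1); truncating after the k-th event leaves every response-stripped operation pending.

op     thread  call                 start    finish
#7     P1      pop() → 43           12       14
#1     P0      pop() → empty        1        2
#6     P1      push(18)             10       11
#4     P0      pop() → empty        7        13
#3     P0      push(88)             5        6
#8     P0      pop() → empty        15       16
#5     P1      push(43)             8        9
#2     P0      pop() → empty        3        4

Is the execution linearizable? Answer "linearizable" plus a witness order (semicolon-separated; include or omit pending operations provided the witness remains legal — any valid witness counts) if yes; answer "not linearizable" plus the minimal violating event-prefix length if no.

already the first 13 events (up to #4's response at time 13) admit no linearization; the first 12 still do
the 6 completed operations admit 3 real-time orders; each fails the LIFO stack replay
completion choices over the 1 pending operation (#7) were checked; none helps
take #1, #2, #3, #4, #5, #6 (pending dropped): step 4 already fails, because #4 pop() → empty cannot occur there
take #1, #2, #3, #5, #4, #6 (pending dropped): step 5 already fails, because #4 pop() → empty cannot occur there

not linearizable — minimal violating prefix: 13 events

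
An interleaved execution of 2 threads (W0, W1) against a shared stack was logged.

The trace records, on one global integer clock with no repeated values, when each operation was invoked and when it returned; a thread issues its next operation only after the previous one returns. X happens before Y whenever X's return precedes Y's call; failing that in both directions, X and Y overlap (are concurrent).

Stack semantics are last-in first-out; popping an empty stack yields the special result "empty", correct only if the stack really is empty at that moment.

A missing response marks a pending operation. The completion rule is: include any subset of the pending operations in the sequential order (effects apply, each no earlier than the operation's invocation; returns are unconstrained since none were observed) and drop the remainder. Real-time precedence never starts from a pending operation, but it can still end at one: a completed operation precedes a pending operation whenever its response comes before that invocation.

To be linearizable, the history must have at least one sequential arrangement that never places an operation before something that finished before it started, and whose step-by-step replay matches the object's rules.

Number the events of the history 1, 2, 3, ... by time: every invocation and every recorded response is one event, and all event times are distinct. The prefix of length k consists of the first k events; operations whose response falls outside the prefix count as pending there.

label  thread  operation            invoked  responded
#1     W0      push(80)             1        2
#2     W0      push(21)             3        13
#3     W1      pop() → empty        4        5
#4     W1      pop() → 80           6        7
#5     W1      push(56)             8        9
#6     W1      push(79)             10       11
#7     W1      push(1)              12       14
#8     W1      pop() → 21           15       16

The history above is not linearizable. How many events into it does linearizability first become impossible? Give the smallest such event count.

5

one valid order for events 1..4 is #1:
after step 1 (#1 push(80)): stack <80>
event 5 — #3's response, time 5 — after it, nothing linearizes
no completion choice of the 1 pending operation (#2) rescues it — every subset was tried
for example #1, #3 (pending dropped) fails at step 2: #3 pop() → empty is not legal there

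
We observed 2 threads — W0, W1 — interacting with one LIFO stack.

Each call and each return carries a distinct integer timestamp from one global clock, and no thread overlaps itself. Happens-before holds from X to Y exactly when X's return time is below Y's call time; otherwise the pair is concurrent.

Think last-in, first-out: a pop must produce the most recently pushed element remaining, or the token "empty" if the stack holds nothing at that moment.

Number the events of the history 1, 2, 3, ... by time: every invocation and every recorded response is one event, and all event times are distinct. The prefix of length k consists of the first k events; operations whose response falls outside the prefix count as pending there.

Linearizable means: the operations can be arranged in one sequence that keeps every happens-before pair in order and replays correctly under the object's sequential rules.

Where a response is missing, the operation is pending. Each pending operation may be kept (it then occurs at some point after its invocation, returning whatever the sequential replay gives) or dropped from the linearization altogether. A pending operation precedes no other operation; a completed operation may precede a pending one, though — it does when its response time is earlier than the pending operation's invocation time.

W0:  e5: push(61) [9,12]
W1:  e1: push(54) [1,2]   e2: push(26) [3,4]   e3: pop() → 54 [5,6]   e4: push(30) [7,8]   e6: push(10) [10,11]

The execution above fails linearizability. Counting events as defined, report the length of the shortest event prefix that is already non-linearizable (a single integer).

6

events 1..5 are still linearizable — one witness is e1, e2:
step 1: e1 push(54) — stack <54>
step 2: e2 push(26) — stack <54,26>
include event 6 — e3 responding at 6 — and every candidate order breaks
one such order, e1, e2, e3, breaks at step 3 where e3 pop() → 54 is illegal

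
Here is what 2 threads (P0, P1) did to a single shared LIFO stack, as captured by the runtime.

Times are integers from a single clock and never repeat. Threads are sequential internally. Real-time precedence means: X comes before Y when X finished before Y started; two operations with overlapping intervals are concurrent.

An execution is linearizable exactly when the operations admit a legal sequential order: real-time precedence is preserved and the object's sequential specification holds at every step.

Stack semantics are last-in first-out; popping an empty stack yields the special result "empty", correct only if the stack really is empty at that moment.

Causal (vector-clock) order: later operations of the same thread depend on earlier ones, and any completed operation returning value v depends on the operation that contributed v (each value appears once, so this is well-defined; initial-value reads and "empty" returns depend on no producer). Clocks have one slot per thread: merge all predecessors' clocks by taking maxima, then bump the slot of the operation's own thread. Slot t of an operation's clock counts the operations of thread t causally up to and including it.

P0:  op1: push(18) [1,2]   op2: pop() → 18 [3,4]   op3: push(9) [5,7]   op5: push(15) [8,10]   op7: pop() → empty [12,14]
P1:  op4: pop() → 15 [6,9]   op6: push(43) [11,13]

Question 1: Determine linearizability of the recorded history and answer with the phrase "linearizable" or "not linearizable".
not linearizable

the violation lands at event 14, op7's response at time 14: events 1..13 linearize, events 1..14 do not
6 orders of the 7 completed LIFO stack ops respect real time; none is legal
e.g. op1, op2, op3, op4, op5, op6, op7: illegal at step 4, since op4 pop() → 15 cannot apply there
e.g. op1, op2, op3, op4, op5, op7, op6: illegal at step 4, since op4 pop() → 15 cannot apply there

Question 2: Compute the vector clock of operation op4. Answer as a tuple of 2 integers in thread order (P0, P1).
(4, 1)

op1, invoked 1, has no incoming edges; only P0's bump applies → (1, 0)
VC(op2, invoked at 3): max of VC(op1)=(1, 0), then +1 on thread P0 → (2, 0)
VC(op3, invoked at 5): max of VC(op2)=(2, 0), then +1 on thread P0 → (3, 0)
VC(op5, invoked at 8): max of VC(op3)=(3, 0), then +1 on thread P0 → (4, 0)
VC(op4, invoked at 6): max of VC(op5)=(4, 0), then +1 on thread P1 → (4, 1)
VC(op7, invoked at 12): max of VC(op5)=(4, 0), then +1 on thread P0 → (5, 0)
VC(op6, invoked at 11): max of VC(op4)=(4, 1), then +1 on thread P1 → (4, 2)
target: VC(op4) = (4, 1)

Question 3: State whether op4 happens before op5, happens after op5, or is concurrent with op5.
concurrent

op4 spans [6,9], op5 spans [8,10]
the intervals overlap in both directions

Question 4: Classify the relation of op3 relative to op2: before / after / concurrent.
after

op3 spans [5,7], op2 spans [3,4]
resp(op2)=4 < inv(op3)=5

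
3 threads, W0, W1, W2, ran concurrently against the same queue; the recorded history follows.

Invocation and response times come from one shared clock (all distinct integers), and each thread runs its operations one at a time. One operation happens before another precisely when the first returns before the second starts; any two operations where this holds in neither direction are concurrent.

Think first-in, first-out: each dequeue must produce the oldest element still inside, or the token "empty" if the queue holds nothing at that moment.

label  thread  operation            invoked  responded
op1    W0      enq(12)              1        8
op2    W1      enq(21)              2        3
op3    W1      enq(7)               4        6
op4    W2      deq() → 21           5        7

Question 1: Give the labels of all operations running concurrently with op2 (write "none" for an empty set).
overlap test against op2 [2,3]: concurrent iff the interval meets 2..3
op1 [1,8]: concurrent
op3 [4,6]: after
op4 [5,7]: after

op1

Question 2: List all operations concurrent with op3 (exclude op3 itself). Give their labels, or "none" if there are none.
concurrent with op3 ([4,6]): every op whose interval crosses 4..6
op1 [1,8]: concurrent
op2 [2,3]: before
op4 [5,7]: concurrent

op1, op4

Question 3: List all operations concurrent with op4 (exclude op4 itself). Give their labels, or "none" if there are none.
op4 spans [5,7]: anything still running between times 5 and 7 counts as concurrent
op1 [1,8]: concurrent
op2 [2,3]: before
op3 [4,6]: concurrent

op1, op3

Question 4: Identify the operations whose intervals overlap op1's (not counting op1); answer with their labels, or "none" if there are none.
op1 spans [1,8]; an op avoiding the whole window 1..8 is ordered, any other is concurrent
op2 [2,3]: concurrent
op3 [4,6]: concurrent
op4 [5,7]: concurrent

op2, op3, op4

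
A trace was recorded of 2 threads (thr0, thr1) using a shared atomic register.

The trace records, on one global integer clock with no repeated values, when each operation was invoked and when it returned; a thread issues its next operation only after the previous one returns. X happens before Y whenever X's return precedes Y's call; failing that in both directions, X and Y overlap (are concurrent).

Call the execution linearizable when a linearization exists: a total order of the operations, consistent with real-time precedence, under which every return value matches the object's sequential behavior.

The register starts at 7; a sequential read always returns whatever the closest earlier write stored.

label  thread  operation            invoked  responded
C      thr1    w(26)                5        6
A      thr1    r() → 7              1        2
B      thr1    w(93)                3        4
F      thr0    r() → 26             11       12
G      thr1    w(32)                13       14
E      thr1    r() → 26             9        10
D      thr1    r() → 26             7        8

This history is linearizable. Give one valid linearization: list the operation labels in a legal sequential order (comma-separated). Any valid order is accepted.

step 1: A r() → 7 — value 7
step 2: B w(93) — value 93
step 3: C w(26) — value 26
step 4: D r() → 26 — value 26
step 5: E r() → 26 — value 26
step 6: F r() → 26 — value 26
step 7: G w(32) — value 32

A, B, C, D, E, F, G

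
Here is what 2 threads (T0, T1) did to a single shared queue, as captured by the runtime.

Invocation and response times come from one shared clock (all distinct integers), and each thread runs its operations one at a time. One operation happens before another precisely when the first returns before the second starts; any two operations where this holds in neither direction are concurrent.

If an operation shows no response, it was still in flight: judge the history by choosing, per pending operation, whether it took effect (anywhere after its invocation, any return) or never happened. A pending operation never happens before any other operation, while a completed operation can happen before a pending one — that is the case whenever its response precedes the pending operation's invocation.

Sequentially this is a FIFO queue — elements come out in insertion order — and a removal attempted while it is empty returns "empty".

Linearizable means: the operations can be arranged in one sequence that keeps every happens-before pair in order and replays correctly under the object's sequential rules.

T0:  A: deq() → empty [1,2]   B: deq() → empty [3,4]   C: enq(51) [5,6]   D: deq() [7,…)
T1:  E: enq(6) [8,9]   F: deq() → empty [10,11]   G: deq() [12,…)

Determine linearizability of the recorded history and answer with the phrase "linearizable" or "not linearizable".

not linearizable

events 1..10 are fine; event 11 — the response of F at time 11 — makes the prefix non-linearizable
one real-time candidate order over the 5 completed operations — the queue replay rejects it
every completion of the 1 pending operation (D) was checked; none linearizes
sample order A, B, C, E, F (pending dropped) stalls at step 5 — F deq() → empty has no legal effect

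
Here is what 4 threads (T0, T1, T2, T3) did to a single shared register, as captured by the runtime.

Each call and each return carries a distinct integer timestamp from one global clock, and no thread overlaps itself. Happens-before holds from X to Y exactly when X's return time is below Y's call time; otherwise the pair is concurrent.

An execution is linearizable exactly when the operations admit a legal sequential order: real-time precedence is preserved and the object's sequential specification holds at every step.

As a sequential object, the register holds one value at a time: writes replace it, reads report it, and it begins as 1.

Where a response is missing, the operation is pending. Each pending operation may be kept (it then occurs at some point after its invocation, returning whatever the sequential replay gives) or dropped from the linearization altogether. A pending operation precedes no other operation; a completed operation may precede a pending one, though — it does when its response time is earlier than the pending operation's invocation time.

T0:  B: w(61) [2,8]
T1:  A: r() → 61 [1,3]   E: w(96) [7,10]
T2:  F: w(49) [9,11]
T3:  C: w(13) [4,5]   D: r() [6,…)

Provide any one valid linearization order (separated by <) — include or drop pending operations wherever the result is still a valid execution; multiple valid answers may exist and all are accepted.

step 1: B w(61) — value 61
step 2: A r() → 61 — value 61
step 3: C w(13) — value 13
step 4: D r() (pending, included) — value 13
step 5: E w(96) — value 96
step 6: F w(49) — value 49

B < A < C < D < E < F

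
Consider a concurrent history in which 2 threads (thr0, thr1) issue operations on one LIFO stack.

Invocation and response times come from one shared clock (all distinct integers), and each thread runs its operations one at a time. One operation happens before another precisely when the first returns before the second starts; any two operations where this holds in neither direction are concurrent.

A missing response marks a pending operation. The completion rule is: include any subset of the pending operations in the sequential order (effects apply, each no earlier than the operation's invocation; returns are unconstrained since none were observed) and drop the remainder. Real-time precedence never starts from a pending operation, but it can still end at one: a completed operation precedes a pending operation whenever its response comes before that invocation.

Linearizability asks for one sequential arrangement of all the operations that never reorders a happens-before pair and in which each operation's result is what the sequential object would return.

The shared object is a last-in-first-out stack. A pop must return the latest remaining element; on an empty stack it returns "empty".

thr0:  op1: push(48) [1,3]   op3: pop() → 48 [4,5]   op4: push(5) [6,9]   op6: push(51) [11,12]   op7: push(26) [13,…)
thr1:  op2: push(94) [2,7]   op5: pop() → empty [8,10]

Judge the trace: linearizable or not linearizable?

cut after 9 events: linearizable; cut after 10 events (op5 responds, time 10): not linearizable
the 5 completed operations admit 7 real-time orders; each fails the LIFO stack replay
sample order op1, op2, op3, op4, op5 stalls at step 3 — op3 pop() → 48 has no legal effect
sample order op1, op2, op3, op5, op4 stalls at step 3 — op3 pop() → 48 has no legal effect

not linearizable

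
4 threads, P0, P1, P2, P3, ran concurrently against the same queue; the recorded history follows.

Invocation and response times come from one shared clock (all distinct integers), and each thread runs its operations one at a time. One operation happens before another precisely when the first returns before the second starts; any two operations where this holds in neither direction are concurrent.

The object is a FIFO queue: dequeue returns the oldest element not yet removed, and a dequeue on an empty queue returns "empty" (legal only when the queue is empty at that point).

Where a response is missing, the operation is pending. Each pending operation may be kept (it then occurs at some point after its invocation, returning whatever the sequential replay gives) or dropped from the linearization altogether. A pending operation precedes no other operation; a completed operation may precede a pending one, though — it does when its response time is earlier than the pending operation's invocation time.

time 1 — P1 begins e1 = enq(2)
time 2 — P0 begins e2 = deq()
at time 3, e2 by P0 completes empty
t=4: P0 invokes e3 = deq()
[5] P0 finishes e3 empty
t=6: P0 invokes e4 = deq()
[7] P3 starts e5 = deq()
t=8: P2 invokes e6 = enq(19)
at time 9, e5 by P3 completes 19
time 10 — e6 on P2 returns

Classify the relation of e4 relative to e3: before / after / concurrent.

e4 spans [6,…), e3 spans [4,5]
resp(e3)=5 < inv(e4)=6

after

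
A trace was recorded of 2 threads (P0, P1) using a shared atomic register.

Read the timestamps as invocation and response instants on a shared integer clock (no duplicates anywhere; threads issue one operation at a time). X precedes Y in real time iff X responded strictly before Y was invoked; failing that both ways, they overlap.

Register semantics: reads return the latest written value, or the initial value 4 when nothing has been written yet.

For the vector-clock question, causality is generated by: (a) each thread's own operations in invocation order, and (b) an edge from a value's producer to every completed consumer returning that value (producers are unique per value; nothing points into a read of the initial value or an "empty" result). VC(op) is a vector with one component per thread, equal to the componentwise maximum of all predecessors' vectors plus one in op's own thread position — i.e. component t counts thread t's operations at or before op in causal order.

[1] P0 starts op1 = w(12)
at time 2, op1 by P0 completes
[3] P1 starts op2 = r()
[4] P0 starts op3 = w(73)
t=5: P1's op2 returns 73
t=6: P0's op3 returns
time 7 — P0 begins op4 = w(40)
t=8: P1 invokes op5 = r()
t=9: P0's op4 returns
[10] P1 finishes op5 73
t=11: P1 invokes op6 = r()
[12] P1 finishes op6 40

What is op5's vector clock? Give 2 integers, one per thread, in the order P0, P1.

(2, 2)

no predecessors for op1 (invoked 1): P0 increments from zero → (1, 0)
op3, invoked 4, takes VC(op1)=(1, 0) under max, adds 1 for P0 → (2, 0)
op2, invoked 3, takes VC(op3)=(2, 0) under max, adds 1 for P1 → (2, 1)
op4, invoked 7, takes VC(op3)=(2, 0) under max, adds 1 for P0 → (3, 0)
op5, invoked 8, takes VC(op2)=(2, 1), VC(op3)=(2, 0) under max, adds 1 for P1 → (2, 2)
op6, invoked 11, takes VC(op4)=(3, 0), VC(op5)=(2, 2) under max, adds 1 for P1 → (3, 3)
target: VC(op5) = (2, 2)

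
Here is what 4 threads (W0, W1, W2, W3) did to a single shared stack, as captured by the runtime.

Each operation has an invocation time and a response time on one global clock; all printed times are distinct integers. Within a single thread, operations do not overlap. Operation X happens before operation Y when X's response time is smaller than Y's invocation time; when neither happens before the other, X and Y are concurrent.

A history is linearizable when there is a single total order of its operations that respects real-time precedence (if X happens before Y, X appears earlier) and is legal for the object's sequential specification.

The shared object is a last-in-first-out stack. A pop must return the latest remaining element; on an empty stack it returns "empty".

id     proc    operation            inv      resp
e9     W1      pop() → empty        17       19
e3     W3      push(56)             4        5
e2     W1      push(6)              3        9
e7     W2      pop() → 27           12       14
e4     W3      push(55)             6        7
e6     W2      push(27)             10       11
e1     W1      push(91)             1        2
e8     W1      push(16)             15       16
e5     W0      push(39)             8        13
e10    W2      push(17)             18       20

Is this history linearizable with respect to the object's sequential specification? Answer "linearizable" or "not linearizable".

the violation lands at event 19, e9's response at time 19: events 1..18 linearize, events 1..19 do not
the 9 completed operations admit 10 real-time orders; each fails the stack replay
including or dropping the 1 pending operation (e10) in any combination fails
e.g. e1, e2, e3, e4, e5, e6, e7, e8, e9 (pending dropped): illegal at step 9, since e9 pop() → empty cannot apply there
e.g. e1, e2, e3, e4, e6, e5, e7, e8, e9 (pending dropped): illegal at step 7, since e7 pop() → 27 cannot apply there

not linearizable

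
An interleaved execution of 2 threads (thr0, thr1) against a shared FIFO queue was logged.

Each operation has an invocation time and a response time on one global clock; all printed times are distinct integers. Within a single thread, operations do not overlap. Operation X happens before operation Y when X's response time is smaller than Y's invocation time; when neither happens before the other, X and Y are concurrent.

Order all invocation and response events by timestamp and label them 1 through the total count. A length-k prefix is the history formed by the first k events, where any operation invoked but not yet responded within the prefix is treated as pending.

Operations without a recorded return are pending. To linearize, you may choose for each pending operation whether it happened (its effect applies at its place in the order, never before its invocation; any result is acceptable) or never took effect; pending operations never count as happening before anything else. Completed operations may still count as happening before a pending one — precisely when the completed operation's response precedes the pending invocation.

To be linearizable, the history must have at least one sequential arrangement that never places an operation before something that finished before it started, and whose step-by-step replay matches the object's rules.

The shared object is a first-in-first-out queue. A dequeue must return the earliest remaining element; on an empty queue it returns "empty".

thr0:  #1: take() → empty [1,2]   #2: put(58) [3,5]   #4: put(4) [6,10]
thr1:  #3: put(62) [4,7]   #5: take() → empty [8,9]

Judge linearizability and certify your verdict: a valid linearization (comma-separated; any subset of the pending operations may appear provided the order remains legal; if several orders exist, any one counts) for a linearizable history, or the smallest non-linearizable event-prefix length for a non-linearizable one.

cut after 8 events: linearizable; cut after 9 events (#5 responds, time 9): not linearizable
no legal order exists: 2 real-time-consistent candidates over 4 completed FIFO queue operations, all rejected
no completion choice of the 1 pending operation (#4) rescues it — every subset was tried
sample order #1, #2, #3, #5 (pending dropped) stalls at step 4 — #5 take() → empty has no legal effect
sample order #1, #3, #2, #5 (pending dropped) stalls at step 4 — #5 take() → empty has no legal effect

not linearizable — minimal violating prefix: 9 events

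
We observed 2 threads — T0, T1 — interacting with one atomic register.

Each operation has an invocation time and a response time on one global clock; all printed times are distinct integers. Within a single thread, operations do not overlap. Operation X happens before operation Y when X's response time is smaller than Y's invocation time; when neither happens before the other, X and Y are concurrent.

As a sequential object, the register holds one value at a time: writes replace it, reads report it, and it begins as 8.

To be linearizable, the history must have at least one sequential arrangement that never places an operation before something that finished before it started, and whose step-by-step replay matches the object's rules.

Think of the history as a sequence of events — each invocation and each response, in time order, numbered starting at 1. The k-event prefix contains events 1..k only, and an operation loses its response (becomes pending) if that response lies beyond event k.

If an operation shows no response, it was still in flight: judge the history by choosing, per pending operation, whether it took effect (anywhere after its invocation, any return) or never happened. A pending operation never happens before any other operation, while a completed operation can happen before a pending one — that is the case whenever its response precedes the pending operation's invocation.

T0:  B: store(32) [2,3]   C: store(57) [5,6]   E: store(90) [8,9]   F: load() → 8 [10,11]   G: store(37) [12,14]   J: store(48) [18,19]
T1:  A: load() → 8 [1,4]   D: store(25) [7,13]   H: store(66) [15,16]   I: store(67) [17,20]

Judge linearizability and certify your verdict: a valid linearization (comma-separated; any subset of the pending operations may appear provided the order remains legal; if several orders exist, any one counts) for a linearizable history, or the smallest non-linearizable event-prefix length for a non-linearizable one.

not linearizable — minimal violating prefix: 11 events

cut after 10 events: linearizable; cut after 11 events (F responds, time 11): not linearizable
5 completed operations, 2 real-time-consistent orders — every atomic register replay fails
no escape via the 1 pending operation (D): every completion choice fails
e.g. A, B, C, E, F (pending dropped): illegal at step 5, since F load() → 8 cannot apply there
e.g. B, A, C, E, F (pending dropped): illegal at step 2, since A load() → 8 cannot apply there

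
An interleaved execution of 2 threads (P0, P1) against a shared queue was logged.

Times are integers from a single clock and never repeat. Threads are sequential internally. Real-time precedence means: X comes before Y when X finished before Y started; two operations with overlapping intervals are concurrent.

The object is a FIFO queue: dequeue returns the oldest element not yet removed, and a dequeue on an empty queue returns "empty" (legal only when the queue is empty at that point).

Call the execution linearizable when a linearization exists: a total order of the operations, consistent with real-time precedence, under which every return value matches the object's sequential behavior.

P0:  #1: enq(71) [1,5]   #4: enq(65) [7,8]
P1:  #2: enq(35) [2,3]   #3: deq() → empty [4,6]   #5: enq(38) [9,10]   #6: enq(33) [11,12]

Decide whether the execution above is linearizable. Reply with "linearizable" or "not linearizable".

already the first 6 events (up to #3's response at time 6) admit no linearization; the first 5 still do
3 orders of the 3 completed queue ops respect real time; none is legal
one such order, #1, #2, #3, breaks at step 3 where #3 deq() → empty is illegal
one such order, #2, #1, #3, breaks at step 3 where #3 deq() → empty is illegal

not linearizable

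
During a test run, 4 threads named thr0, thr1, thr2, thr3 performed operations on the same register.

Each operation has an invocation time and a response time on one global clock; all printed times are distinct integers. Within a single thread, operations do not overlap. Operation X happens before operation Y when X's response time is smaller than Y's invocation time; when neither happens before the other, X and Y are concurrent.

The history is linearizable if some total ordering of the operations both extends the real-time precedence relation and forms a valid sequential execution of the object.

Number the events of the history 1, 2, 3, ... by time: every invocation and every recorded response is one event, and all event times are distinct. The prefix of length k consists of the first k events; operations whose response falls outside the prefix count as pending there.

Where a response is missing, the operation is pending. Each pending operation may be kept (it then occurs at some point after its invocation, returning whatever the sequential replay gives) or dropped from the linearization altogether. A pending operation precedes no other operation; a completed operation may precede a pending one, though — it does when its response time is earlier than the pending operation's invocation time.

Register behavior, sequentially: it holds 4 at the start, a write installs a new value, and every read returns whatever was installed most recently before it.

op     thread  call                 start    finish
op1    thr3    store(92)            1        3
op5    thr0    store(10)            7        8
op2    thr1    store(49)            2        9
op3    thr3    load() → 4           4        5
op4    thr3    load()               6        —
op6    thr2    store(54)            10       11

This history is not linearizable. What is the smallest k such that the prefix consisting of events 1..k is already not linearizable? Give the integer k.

5

events 1..4 are linearizable, e.g. via op1:
after step 1 (op1 store(92)): value 92
at event 5 (op3's time-5 response) nothing linearizes any more
include/drop combinations of the 1 pending operation (op2) were all tried; none helps
one such order, op1, op3 (pending dropped), breaks at step 2 where op3 load() → 4 is illegal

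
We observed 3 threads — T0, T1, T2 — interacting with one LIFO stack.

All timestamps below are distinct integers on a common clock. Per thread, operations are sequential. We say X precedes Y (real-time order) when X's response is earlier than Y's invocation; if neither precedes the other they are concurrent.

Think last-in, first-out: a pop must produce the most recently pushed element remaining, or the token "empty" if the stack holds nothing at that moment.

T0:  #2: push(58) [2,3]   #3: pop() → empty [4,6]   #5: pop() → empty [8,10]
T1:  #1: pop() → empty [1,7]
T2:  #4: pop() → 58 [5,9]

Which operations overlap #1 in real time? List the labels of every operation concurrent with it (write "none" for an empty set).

concurrent with #1 ([1,7]): every op whose interval crosses 1..7
#2 [2,3]: concurrent
#3 [4,6]: concurrent
#4 [5,9]: concurrent
#5 [8,10]: after

#2, #3, #4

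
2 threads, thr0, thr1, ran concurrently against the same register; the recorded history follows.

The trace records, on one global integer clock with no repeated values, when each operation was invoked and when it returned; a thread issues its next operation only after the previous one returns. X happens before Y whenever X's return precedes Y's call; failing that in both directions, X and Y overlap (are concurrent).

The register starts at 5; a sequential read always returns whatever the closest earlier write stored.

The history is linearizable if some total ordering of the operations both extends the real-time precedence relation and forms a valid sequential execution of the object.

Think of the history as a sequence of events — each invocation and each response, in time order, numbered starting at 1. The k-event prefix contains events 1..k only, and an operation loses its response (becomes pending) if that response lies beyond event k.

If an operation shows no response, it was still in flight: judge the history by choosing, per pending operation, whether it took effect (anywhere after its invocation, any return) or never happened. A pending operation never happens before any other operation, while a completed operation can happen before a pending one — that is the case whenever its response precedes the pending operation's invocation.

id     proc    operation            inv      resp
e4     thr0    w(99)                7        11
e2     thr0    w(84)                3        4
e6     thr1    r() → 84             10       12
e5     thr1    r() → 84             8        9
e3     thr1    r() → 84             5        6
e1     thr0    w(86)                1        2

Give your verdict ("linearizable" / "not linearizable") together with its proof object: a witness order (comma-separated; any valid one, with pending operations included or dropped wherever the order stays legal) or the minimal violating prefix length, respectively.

step 1: e1 w(86) — value 86
step 2: e2 w(84) — value 84
step 3: e3 r() → 84 — value 84
step 4: e5 r() → 84 — value 84
step 5: e6 r() → 84 — value 84
step 6: e4 w(99) — value 99

linearizable — witness: e1, e2, e3, e5, e6, e4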